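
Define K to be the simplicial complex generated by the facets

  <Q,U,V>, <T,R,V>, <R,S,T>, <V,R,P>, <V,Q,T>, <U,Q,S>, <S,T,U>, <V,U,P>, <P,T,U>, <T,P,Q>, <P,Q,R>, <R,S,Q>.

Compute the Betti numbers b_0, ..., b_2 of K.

b_0 = 1, b_1 = 0, b_2 = 0.

Order the vertices as P < Q < R < S < T < U < V. Listing each simplex with vertices in this order, K has dimension 2 with simplices:

  0-simplices (7): P, Q, R, S, T, U, V
  1-simplices (18): PQ, PR, PT, PU, PV, QR, QS, QT, QU, QV, RS, RT, RV, ST, SU, TU, TV, UV
  2-simplices (12): PQR, PQT, PRV, PTU, PUV, QRS, QSU, QTV, QUV, RST, RTV, STU

so the chain groups are C_0 ≅ Z^7, C_1 ≅ Z^18, C_2 ≅ Z^12.

∂_1: C_1 → C_0 sends each edge [p,q] (with p < q) to q − p. For instance
  ∂QV = V − Q.
As a 7×18 matrix over Z this has rank 6, with invariant factors (1,1,1,1,1,1).

Boundary ∂_2: C_2 → C_1 acts by ∂[p,q,r] = [q,r] − [p,r] + [p,q]. For instance
  ∂PUV = UV − PV + PU,
  ∂PRV = RV − PV + PR.
As a 18×12 matrix over Z this has rank 12, with invariant factors (1,1,1,1,1,1,1,1,1,1,1,2).

Reading off H_k = ker ∂_k / im ∂_{k+1}:

  H_0: rank C_0 − rank ∂_1 = 7 − 6 = 1, and the invariant factors of ∂_1 are all 1, so H_0 = Z.
  H_1: rank ker ∂_1 − rank ∂_2 = (18 − 6) − 12 = 0, and ∂_2 has invariant factor 2 > 1, so H_1 = Z/2.
  H_2: rank ker ∂_2 − rank ∂_3 = (12 − 12) − 0 = 0, and there is no ∂_3, so H_2 = 0.

Hence the Betti numbers are b_0 = 1, b_1 = 0, b_2 = 0.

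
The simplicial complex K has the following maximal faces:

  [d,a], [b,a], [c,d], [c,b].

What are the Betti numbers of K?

We work with the vertex ordering a < b < c < d. The simplices of K, each written with vertices in increasing order, are:

  0-simplices (4): a, b, c, d
  1-simplices (4): ab, ad, bc, cd

giving chain groups C_0 ≅ Z^4, C_1 ≅ Z^4.

The boundary map ∂_1: C_1 → C_0 sends each edge [p,q] (with p < q) to q − p.
The resulting 4×4 matrix has rank 3, and its Smith normal form has invariant factors (1,1,1).

Computing H_k = (kernel of ∂_k) / (image of ∂_{k+1}):

  H_0: rank C_0 − rank ∂_1 = 4 − 3 = 1, and the invariant factors of ∂_1 are all 1, so H_0 ≅ Z.
  H_1: rank ker ∂_1 − rank ∂_2 = (4 − 3) − 0 = 1, and there is no ∂_2, so H_1 ≅ Z.

(K is a triangulation of the circle S^1.)

Hence the Betti numbers are b_0 = 1, b_1 = 1.

b_0 = 1, b_1 = 1.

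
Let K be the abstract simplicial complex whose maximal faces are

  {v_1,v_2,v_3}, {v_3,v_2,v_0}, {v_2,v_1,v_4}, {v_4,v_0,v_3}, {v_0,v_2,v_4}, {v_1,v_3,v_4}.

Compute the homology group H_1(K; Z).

Fix the vertex order v_0 < v_1 < v_2 < v_3 < v_4 and write every simplex with vertices in increasing order. Then dim K = 2 and the simplices of K are:

  0-simplices (5): [v_0], [v_1], [v_2], [v_3], [v_4]
  1-simplices (9): [v_0,v_2], [v_0,v_3], [v_0,v_4], [v_1,v_2], [v_1,v_3], [v_1,v_4], [v_2,v_3], [v_2,v_4], [v_3,v_4]
  2-simplices (6): [v_0,v_2,v_3], [v_0,v_2,v_4], [v_0,v_3,v_4], [v_1,v_2,v_3], [v_1,v_2,v_4], [v_1,v_3,v_4]

giving chain groups C_0 ≅ Z^5, C_1 ≅ Z^9, C_2 ≅ Z^6.

The boundary map ∂_1: C_1 → C_0 maps an edge to its endpoints' difference, ∂[p,q] = q − p.
The 5×9 boundary matrix has rank 4 and Smith normal form diag(1,1,1,1).

Boundary ∂_2: C_2 → C_1 maps a triangle to the signed sum of its edges. For instance
  ∂[v_0,v_3,v_4] = [v_3,v_4] − [v_0,v_4] + [v_0,v_3],
  ∂[v_1,v_2,v_4] = [v_2,v_4] − [v_1,v_4] + [v_1,v_2].
As a 9×6 matrix over Z this has rank 5, with invariant factors (1,1,1,1,1).

Now H_k = ker ∂_k / im ∂_{k+1}, so:

  H_1: rank ker ∂_1 − rank ∂_2 = (9 − 4) − 5 = 0, and the invariant factors of ∂_2 are all 1, so H_1 = 0.

H_1 ≅ 0.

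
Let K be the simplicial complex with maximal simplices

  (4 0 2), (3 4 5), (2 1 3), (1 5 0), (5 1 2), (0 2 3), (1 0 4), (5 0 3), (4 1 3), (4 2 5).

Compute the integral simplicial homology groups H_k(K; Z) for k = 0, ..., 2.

K has 6 vertices, 15 edges, 10 triangles.
rank ∂_0 = 0, rank ∂_1 = 5 ⇒ b_0 = 6 − 0 − 5 = 1; all invariant factors of ∂_1 are 1 so no torsion. So H_0 ≅ Z.
rank ∂_1 = 5, rank ∂_2 = 10 ⇒ b_1 = 15 − 5 − 10 = 0; ∂_2 has invariant factor(s) [2] giving torsion. So H_1 ≅ Z_2.
rank ∂_2 = 10, rank ∂_3 = 0 ⇒ b_2 = 10 − 10 − 0 = 0. So H_2 ≅ 0.

H_0 = Z,  H_1 = Z_2,  H_2 = 0.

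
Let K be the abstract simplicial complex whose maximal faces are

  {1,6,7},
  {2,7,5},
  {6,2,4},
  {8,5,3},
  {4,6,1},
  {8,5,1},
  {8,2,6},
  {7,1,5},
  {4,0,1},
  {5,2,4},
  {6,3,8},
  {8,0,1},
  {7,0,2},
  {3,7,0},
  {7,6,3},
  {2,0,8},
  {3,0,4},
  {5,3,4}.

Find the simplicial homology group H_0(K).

We work with the vertex ordering 0 < 1 < 2 < 3 < 4 < 5 < 6 < 7 < 8. The simplices of K, each written with vertices in increasing order, are:

  0-simplices (9): [0], [1], [2], [3], [4], [5], [6], [7], [8]
  1-simplices (27): (27 of them)
  2-simplices (18): [0,1,4], [0,1,8], [0,2,7], [0,2,8], [0,3,4], [0,3,7], [1,4,6], [1,5,7], [1,5,8], [1,6,7], [2,4,5], [2,4,6], [2,5,7], [2,6,8], [3,4,5], [3,5,8], [3,6,7], [3,6,8]

giving chain groups C_0 ≅ Z^9, C_1 ≅ Z^27, C_2 ≅ Z^18.

Boundary ∂_1: C_1 → C_0 sends each edge [p,q] (with p < q) to q − p.
The resulting 9×27 matrix has rank 8, and its Smith normal form has invariant factors (1,1,1,1,1,1,1,1).

The boundary map ∂_2: C_2 → C_1 maps a triangle to the signed sum of its edges. For instance
  ∂[0,2,7] = [2,7] − [0,7] + [0,2],
  ∂[0,3,7] = [3,7] − [0,7] + [0,3].
As a 27×18 matrix over Z this has rank 17, with invariant factors (1,1,1,1,1,1,1,1,1,1,1,1,1,1,1,1,1).

Now H_k = ker ∂_k / im ∂_{k+1}, so:

  H_0: rank C_0 − rank ∂_1 = 9 − 8 = 1, and the invariant factors of ∂_1 are all 1, so H_0 = Z.

H_0 = Z.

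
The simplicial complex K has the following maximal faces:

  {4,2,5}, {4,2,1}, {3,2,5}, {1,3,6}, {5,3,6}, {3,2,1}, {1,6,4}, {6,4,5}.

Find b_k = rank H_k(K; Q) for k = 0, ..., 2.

Take the total order 1 < 2 < 3 < 4 < 5 < 6 on the vertex set. Then K (dimension 2) consists of the simplices:

  0-simplices (6): [1], [2], [3], [4], [5], [6]
  1-simplices (12): [1,2], [1,3], [1,4], [1,6], [2,3], [2,4], [2,5], [3,5], [3,6], [4,5], [4,6], [5,6]
  2-simplices (8): [1,2,3], [1,2,4], [1,3,6], [1,4,6], [2,3,5], [2,4,5], [3,5,6], [4,5,6]

giving chain groups C_0 ≅ Z^6, C_1 ≅ Z^12, C_2 ≅ Z^8.

Boundary ∂_1: C_1 → C_0 sends each edge [p,q] (with p < q) to q − p.
This gives a 6×12 integer matrix of rank 5; reducing to Smith normal form yields diagonal entries (1,1,1,1,1).

The boundary map ∂_2: C_2 → C_1 maps a triangle to the signed sum of its edges. For instance
  ∂[1,2,4] = [2,4] − [1,4] + [1,2],
  ∂[1,2,3] = [2,3] − [1,3] + [1,2].
This gives a 12×8 integer matrix of rank 7; reducing to Smith normal form yields diagonal entries (1,1,1,1,1,1,1).

From H_k ≅ ker(∂_k) / im(∂_{k+1}) we obtain:

  H_0: rank C_0 − rank ∂_1 = 6 − 5 = 1, and the invariant factors of ∂_1 are all 1, so H_0 = Z.
  H_1: rank ker ∂_1 − rank ∂_2 = (12 − 5) − 7 = 0, and the invariant factors of ∂_2 are all 1, so H_1 = 0.
  H_2: rank ker ∂_2 − rank ∂_3 = (8 − 7) − 0 = 1, and there is no ∂_3, so H_2 = Z.

As a check, the Euler characteristic is 6 − 12 + 8 = 2, which agrees with 1 − 0 + 1 = 2.
(K is a triangulation of the 2-sphere S^2.)

Hence the Betti numbers are b_0 = 1, b_1 = 0, b_2 = 1.

b_0 = 1, b_1 = 0, b_2 = 1.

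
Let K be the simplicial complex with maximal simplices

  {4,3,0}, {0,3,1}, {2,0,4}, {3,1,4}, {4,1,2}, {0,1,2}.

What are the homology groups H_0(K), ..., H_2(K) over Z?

H_0 = Z,  H_1 = 0,  H_2 = Z.

Fix the vertex order 0 < 1 < 2 < 3 < 4 and write every simplex with vertices in increasing order. Then dim K = 2 and the simplices of K are:

  0-simplices (5): [0], [1], [2], [3], [4]
  1-simplices (9): [0,1], [0,2], [0,3], [0,4], [1,2], [1,3], [1,4], [2,4], [3,4]
  2-simplices (6): [0,1,2], [0,1,3], [0,2,4], [0,3,4], [1,2,4], [1,3,4]

Hence C_0 ≅ Z^5, C_1 ≅ Z^9, C_2 ≅ Z^6.

Boundary ∂_1: C_1 → C_0 sends each edge [p,q] (with p < q) to q − p. For instance
  ∂[0,3] = [3] − [0].
This gives a 5×9 integer matrix of rank 4; reducing to Smith normal form yields diagonal entries (1,1,1,1).

∂_2: C_2 → C_1 sends each 2-simplex [p,q,r] to [q,r] − [p,r] + [p,q]. For instance
  ∂[1,2,4] = [2,4] − [1,4] + [1,2],
  ∂[0,3,4] = [3,4] − [0,4] + [0,3].
This gives a 9×6 integer matrix of rank 5; reducing to Smith normal form yields diagonal entries (1,1,1,1,1).

Reading off H_k = ker ∂_k / im ∂_{k+1}:

  H_0: rank C_0 − rank ∂_1 = 5 − 4 = 1, and the invariant factors of ∂_1 are all 1, so H_0 = Z.
  H_1: rank ker ∂_1 − rank ∂_2 = (9 − 4) − 5 = 0, and the invariant factors of ∂_2 are all 1, so H_1 = 0.
  H_2: rank ker ∂_2 − rank ∂_3 = (6 − 5) − 0 = 1, and there is no ∂_3, so H_2 = Z.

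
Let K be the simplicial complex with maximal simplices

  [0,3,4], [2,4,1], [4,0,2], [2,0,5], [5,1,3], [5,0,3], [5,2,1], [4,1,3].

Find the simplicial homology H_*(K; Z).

Take the total order 0 < 1 < 2 < 3 < 4 < 5 on the vertex set. Then K (dimension 2) consists of the simplices:

  0-simplices (6): [0], [1], [2], [3], [4], [5]
  1-simplices (12): [0,2], [0,3], [0,4], [0,5], [1,2], [1,3], [1,4], [1,5], [2,4], [2,5], [3,4], [3,5]
  2-simplices (8): [0,2,4], [0,2,5], [0,3,4], [0,3,5], [1,2,4], [1,2,5], [1,3,4], [1,3,5]

giving chain groups C_0 ≅ Z^6, C_1 ≅ Z^12, C_2 ≅ Z^8.

Boundary ∂_1: C_1 → C_0 maps an edge to its endpoints' difference, ∂[p,q] = q − p.
As a 6×12 matrix over Z this has rank 5, with invariant factors (1,1,1,1,1).

The boundary map ∂_2: C_2 → C_1 acts by ∂[p,q,r] = [q,r] − [p,r] + [p,q]. For instance
  ∂[0,3,5] = [3,5] − [0,5] + [0,3],
  ∂[1,3,4] = [3,4] − [1,4] + [1,3].
This gives a 12×8 integer matrix of rank 7; reducing to Smith normal form yields diagonal entries (1,1,1,1,1,1,1).

Reading off H_k = ker ∂_k / im ∂_{k+1}:

  H_0: rank C_0 − rank ∂_1 = 6 − 5 = 1, and the invariant factors of ∂_1 are all 1, so H_0 = Z.
  H_1: rank ker ∂_1 − rank ∂_2 = (12 − 5) − 7 = 0, and the invariant factors of ∂_2 are all 1, so H_1 = 0.
  H_2: rank ker ∂_2 − rank ∂_3 = (8 − 7) − 0 = 1, and there is no ∂_3, so H_2 = Z.

(K is a triangulation of the 2-sphere S^2.)

H_0 = Z,  H_1 = 0,  H_2 = Z.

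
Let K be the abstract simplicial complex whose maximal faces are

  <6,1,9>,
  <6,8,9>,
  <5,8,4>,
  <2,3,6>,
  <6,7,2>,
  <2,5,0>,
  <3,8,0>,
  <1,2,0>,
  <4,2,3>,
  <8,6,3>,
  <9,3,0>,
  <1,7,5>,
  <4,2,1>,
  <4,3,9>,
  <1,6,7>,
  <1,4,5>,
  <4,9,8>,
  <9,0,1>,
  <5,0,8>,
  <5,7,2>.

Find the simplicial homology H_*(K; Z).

We work with the vertex ordering 0 < 1 < 2 < 3 < 4 < 5 < 6 < 7 < 8 < 9. The simplices of K, each written with vertices in increasing order, are:

  0-simplices (10): [0], [1], [2], [3], [4], [5], [6], [7], [8], [9]
  1-simplices (30): (30 of them)
  2-simplices (20): (20 of them)

Hence C_0 ≅ Z^10, C_1 ≅ Z^30, C_2 ≅ Z^20.

The boundary map ∂_1: C_1 → C_0 sends each edge [p,q] (with p < q) to q − p. For instance
  ∂[6,8] = [8] − [6].
The 10×30 boundary matrix has rank 9 and Smith normal form diag(1,1,1,1,1,1,1,1,1).

Boundary ∂_2: C_2 → C_1 maps a triangle to the signed sum of its edges. For instance
  ∂[1,6,7] = [6,7] − [1,7] + [1,6],
  ∂[0,3,8] = [3,8] − [0,8] + [0,3].
As a 30×20 matrix over Z this has rank 20, with invariant factors (1,1,1,1,1,1,1,1,1,1,1,1,1,1,1,1,1,1,1,2).

Reading off H_k = ker ∂_k / im ∂_{k+1}:

  H_0: rank C_0 − rank ∂_1 = 10 − 9 = 1, and the invariant factors of ∂_1 are all 1, so H_0 ≅ Z.
  H_1: rank ker ∂_1 − rank ∂_2 = (30 − 9) − 20 = 1, and ∂_2 has invariant factor 2 > 1, so H_1 ≅ Z ⊕ Z_2.
  H_2: rank ker ∂_2 − rank ∂_3 = (20 − 20) − 0 = 0, and there is no ∂_3, so H_2 ≅ 0.

As a check, the Euler characteristic is 10 − 30 + 20 = 0, which agrees with 1 − 1 + 0 = 0.

H_0 = Z,  H_1 = Z ⊕ Z_2,  H_2 = 0.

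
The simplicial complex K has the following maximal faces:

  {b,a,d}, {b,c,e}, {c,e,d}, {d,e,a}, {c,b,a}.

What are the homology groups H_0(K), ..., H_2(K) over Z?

H_0 ≅ Z,  H_1 ≅ Z,  H_2 = 0.

We work with the vertex ordering a < b < c < d < e. The simplices of K, each written with vertices in increasing order, are:

  0-simplices (5): a, b, c, d, e
  1-simplices (10): ab, ac, ad, ae, bc, bd, be, cd, ce, de
  2-simplices (5): abc, abd, ade, bce, cde

Hence C_0 ≅ Z^5, C_1 ≅ Z^10, C_2 ≅ Z^5.

Boundary ∂_1: C_1 → C_0 maps an edge to its endpoints' difference, ∂[p,q] = q − p.
As a 5×10 matrix over Z this has rank 4, with invariant factors (1,1,1,1).

Boundary ∂_2: C_2 → C_1 sends each 2-simplex [p,q,r] to [q,r] − [p,r] + [p,q]. For instance
  ∂bce = ce − be + bc,
  ∂abd = bd − ad + ab.
The resulting 10×5 matrix has rank 5, and its Smith normal form has invariant factors (1,1,1,1,1).

From H_k ≅ ker(∂_k) / im(∂_{k+1}) we obtain:

  H_0: rank C_0 − rank ∂_1 = 5 − 4 = 1, and the invariant factors of ∂_1 are all 1, so H_0 ≅ Z.
  H_1: rank ker ∂_1 − rank ∂_2 = (10 − 4) − 5 = 1, and the invariant factors of ∂_2 are all 1, so H_1 ≅ Z.
  H_2: rank ker ∂_2 − rank ∂_3 = (5 − 5) − 0 = 0, and there is no ∂_3, so H_2 ≅ 0.

As a check, the Euler characteristic is 5 − 10 + 5 = 0, which agrees with 1 − 1 + 0 = 0.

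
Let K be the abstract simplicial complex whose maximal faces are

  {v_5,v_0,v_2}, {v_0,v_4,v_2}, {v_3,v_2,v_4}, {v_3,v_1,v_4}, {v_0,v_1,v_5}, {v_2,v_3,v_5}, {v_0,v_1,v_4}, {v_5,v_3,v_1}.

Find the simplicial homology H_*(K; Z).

H_0 = Z,  H_1 = 0,  H_2 = Z.

Take the total order v_0 < v_1 < v_2 < v_3 < v_4 < v_5 on the vertex set. Then K (dimension 2) consists of the simplices:

  0-simplices (6): [v_0], [v_1], [v_2], [v_3], [v_4], [v_5]
  1-simplices (12): [v_0,v_1], [v_0,v_2], [v_0,v_4], [v_0,v_5], [v_1,v_3], [v_1,v_4], [v_1,v_5], [v_2,v_3], [v_2,v_4], [v_2,v_5], [v_3,v_4], [v_3,v_5]
  2-simplices (8): [v_0,v_1,v_4], [v_0,v_1,v_5], [v_0,v_2,v_4], [v_0,v_2,v_5], [v_1,v_3,v_4], [v_1,v_3,v_5], [v_2,v_3,v_4], [v_2,v_3,v_5]

Hence C_0 ≅ Z^6, C_1 ≅ Z^12, C_2 ≅ Z^8.

∂_1: C_1 → C_0 maps an edge to its endpoints' difference, ∂[p,q] = q − p.
As a 6×12 matrix over Z this has rank 5, with invariant factors (1,1,1,1,1).

∂_2: C_2 → C_1 sends each 2-simplex [p,q,r] to [q,r] − [p,r] + [p,q]. For instance
  ∂[v_1,v_3,v_4] = [v_3,v_4] − [v_1,v_4] + [v_1,v_3],
  ∂[v_2,v_3,v_4] = [v_3,v_4] − [v_2,v_4] + [v_2,v_3].
As a 12×8 matrix over Z this has rank 7, with invariant factors (1,1,1,1,1,1,1).

Reading off H_k = ker ∂_k / im ∂_{k+1}:

  H_0: rank C_0 − rank ∂_1 = 6 − 5 = 1, and the invariant factors of ∂_1 are all 1, so H_0 ≅ Z.
  H_1: rank ker ∂_1 − rank ∂_2 = (12 − 5) − 7 = 0, and the invariant factors of ∂_2 are all 1, so H_1 ≅ 0.
  H_2: rank ker ∂_2 − rank ∂_3 = (8 − 7) − 0 = 1, and there is no ∂_3, so H_2 ≅ Z.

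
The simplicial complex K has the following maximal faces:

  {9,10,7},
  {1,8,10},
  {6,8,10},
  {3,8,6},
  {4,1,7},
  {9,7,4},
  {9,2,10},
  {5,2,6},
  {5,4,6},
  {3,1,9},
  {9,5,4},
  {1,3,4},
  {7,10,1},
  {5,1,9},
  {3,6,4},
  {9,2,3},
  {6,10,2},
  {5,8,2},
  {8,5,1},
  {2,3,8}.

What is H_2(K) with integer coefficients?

H_2 ≅ 0.

Fix the vertex order 1 < 2 < 3 < 4 < 5 < 6 < 7 < 8 < 9 < 10 and write every simplex with vertices in increasing order. Then dim K = 2 and the simplices of K are:

  0-simplices (10): [1], [2], [3], [4], [5], [6], [7], [8], [9], [10]
  1-simplices (30): (30 of them)
  2-simplices (20): (20 of them)

giving chain groups C_0 ≅ Z^10, C_1 ≅ Z^30, C_2 ≅ Z^20.

∂_1: C_1 → C_0 is given by ∂[p,q] = [q] − [p]. For instance
  ∂[5,8] = [8] − [5].
The 10×30 boundary matrix has rank 9 and Smith normal form diag(1,1,1,1,1,1,1,1,1).

Boundary ∂_2: C_2 → C_1 sends each 2-simplex [p,q,r] to [q,r] − [p,r] + [p,q]. For instance
  ∂[1,3,9] = [3,9] − [1,9] + [1,3],
  ∂[4,5,9] = [5,9] − [4,9] + [4,5].
The resulting 30×20 matrix has rank 20, and its Smith normal form has invariant factors (1,1,1,1,1,1,1,1,1,1,1,1,1,1,1,1,1,1,1,2).

Reading off H_k = ker ∂_k / im ∂_{k+1}:

  H_2: rank ker ∂_2 − rank ∂_3 = (20 − 20) − 0 = 0, and there is no ∂_3, so H_2 = 0.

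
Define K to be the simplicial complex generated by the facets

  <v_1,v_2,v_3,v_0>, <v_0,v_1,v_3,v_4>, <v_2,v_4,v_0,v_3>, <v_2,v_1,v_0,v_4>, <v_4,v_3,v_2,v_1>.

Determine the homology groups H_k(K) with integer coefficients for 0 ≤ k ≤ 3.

H_0 = Z,  H_1 = 0,  H_2 = 0,  H_3 = Z.

Take the total order v_0 < v_1 < v_2 < v_3 < v_4 on the vertex set. Then K (dimension 3) consists of the simplices:

  0-simplices (5): [v_0], [v_1], [v_2], [v_3], [v_4]
  1-simplices (10): [v_0,v_1], [v_0,v_2], [v_0,v_3], [v_0,v_4], [v_1,v_2], [v_1,v_3], [v_1,v_4], [v_2,v_3], [v_2,v_4], [v_3,v_4]
  2-simplices (10): [v_0,v_1,v_2], [v_0,v_1,v_3], [v_0,v_1,v_4], [v_0,v_2,v_3], [v_0,v_2,v_4], [v_0,v_3,v_4], [v_1,v_2,v_3], [v_1,v_2,v_4], [v_1,v_3,v_4], [v_2,v_3,v_4]
  3-simplices (5): [v_0,v_1,v_2,v_3], [v_0,v_1,v_2,v_4], [v_0,v_1,v_3,v_4], [v_0,v_2,v_3,v_4], [v_1,v_2,v_3,v_4]

Hence C_0 ≅ Z^5, C_1 ≅ Z^10, C_2 ≅ Z^10, C_3 ≅ Z^5.

∂_1: C_1 → C_0 is given by ∂[p,q] = [q] − [p].
This gives a 5×10 integer matrix of rank 4; reducing to Smith normal form yields diagonal entries (1,1,1,1).

∂_2: C_2 → C_1 maps a triangle to the signed sum of its edges. For instance
  ∂[v_2,v_3,v_4] = [v_3,v_4] − [v_2,v_4] + [v_2,v_3],
  ∂[v_0,v_1,v_2] = [v_1,v_2] − [v_0,v_2] + [v_0,v_1].
As a 10×10 matrix over Z this has rank 6, with invariant factors (1,1,1,1,1,1).

Boundary ∂_3: C_3 → C_2 sends each 3-simplex σ to the alternating sum Σ_i (−1)^i (σ with its i-th vertex removed). For instance
  ∂[v_0,v_1,v_2,v_4] = [v_1,v_2,v_4] − [v_0,v_2,v_4] + [v_0,v_1,v_4] − [v_0,v_1,v_2],
  ∂[v_1,v_2,v_3,v_4] = [v_2,v_3,v_4] − [v_1,v_3,v_4] + [v_1,v_2,v_4] − [v_1,v_2,v_3].
As a 10×5 matrix over Z this has rank 4, with invariant factors (1,1,1,1).

Computing H_k = (kernel of ∂_k) / (image of ∂_{k+1}):

  H_0: rank C_0 − rank ∂_1 = 5 − 4 = 1, and the invariant factors of ∂_1 are all 1, so H_0 = Z.
  H_1: rank ker ∂_1 − rank ∂_2 = (10 − 4) − 6 = 0, and the invariant factors of ∂_2 are all 1, so H_1 = 0.
  H_2: rank ker ∂_2 − rank ∂_3 = (10 − 6) − 4 = 0, and the invariant factors of ∂_3 are all 1, so H_2 = 0.
  H_3: rank ker ∂_3 − rank ∂_4 = (5 − 4) − 0 = 1, and there is no ∂_4, so H_3 = Z.

As a check, the Euler characteristic is 5 − 10 + 10 − 5 = 0, which agrees with 1 − 0 + 0 − 1 = 0.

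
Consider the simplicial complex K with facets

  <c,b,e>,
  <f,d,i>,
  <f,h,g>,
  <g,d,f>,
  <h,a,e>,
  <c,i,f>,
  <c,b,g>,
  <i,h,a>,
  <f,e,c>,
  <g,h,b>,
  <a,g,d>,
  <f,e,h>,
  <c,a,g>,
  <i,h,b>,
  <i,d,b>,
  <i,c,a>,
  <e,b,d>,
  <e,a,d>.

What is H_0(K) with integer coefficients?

H_0 ≅ Z.

Fix the vertex order a < b < c < d < e < f < g < h < i and write every simplex with vertices in increasing order. Then dim K = 2 and the simplices of K are:

  0-simplices (9): a, b, c, d, e, f, g, h, i
  1-simplices (27): ac, ad, ae, ag, ah, ai, bc, bd, be, bg, bh, bi, ce, cf, cg, ci, de, df, dg, di, ef, eh, fg, fh, fi, gh, hi
  2-simplices (18): acg, aci, ade, adg, aeh, ahi, bce, bcg, bde, bdi, bgh, bhi, cef, cfi, dfg, dfi, efh, fgh

giving chain groups C_0 ≅ Z^9, C_1 ≅ Z^27, C_2 ≅ Z^18.

Boundary ∂_1: C_1 → C_0 sends each edge [p,q] (with p < q) to q − p. For instance
  ∂bc = c − b.
The resulting 9×27 matrix has rank 8, and its Smith normal form has invariant factors (1,1,1,1,1,1,1,1).

Boundary ∂_2: C_2 → C_1 acts by ∂[p,q,r] = [q,r] − [p,r] + [p,q]. For instance
  ∂bdi = di − bi + bd,
  ∂fgh = gh − fh + fg.
This gives a 27×18 integer matrix of rank 17; reducing to Smith normal form yields diagonal entries (1,1,1,1,1,1,1,1,1,1,1,1,1,1,1,1,1).

Reading off H_k = ker ∂_k / im ∂_{k+1}:

  H_0: rank C_0 − rank ∂_1 = 9 − 8 = 1, and the invariant factors of ∂_1 are all 1, so H_0 = Z.

(K is a triangulation of the torus T^2.)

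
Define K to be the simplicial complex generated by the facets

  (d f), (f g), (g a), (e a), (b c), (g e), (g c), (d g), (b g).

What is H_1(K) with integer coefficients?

Order the vertices as a < b < c < d < e < f < g. Listing each simplex with vertices in this order, K has dimension 1 with simplices:

  0-simplices (7): a, b, c, d, e, f, g
  1-simplices (9): ae, ag, bc, bg, cg, df, dg, eg, fg

giving chain groups C_0 ≅ Z^7, C_1 ≅ Z^9.

The boundary map ∂_1: C_1 → C_0 maps an edge to its endpoints' difference, ∂[p,q] = q − p.
This gives a 7×9 integer matrix of rank 6; reducing to Smith normal form yields diagonal entries (1,1,1,1,1,1).

From H_k ≅ ker(∂_k) / im(∂_{k+1}) we obtain:

  H_1: rank ker ∂_1 − rank ∂_2 = (9 − 6) − 0 = 3, and there is no ∂_2, so H_1 ≅ Z^3.

(K is a triangulation of a wedge of 3 circles.)

H_1 ≅ Z^3.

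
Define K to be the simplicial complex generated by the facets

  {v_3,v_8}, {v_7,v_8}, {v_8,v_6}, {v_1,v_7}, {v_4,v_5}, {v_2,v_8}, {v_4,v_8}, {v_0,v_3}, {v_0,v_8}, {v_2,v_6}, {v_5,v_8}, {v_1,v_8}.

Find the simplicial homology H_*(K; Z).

Take the total order v_0 < v_1 < v_2 < v_3 < v_4 < v_5 < v_6 < v_7 < v_8 on the vertex set. Then K (dimension 1) consists of the simplices:

  0-simplices (9): [v_0], [v_1], [v_2], [v_3], [v_4], [v_5], [v_6], [v_7], [v_8]
  1-simplices (12): [v_0,v_3], [v_0,v_8], [v_1,v_7], [v_1,v_8], [v_2,v_6], [v_2,v_8], [v_3,v_8], [v_4,v_5], [v_4,v_8], [v_5,v_8], [v_6,v_8], [v_7,v_8]

so the chain groups are C_0 ≅ Z^9, C_1 ≅ Z^12.

Boundary ∂_1: C_1 → C_0 maps an edge to its endpoints' difference, ∂[p,q] = q − p. For instance
  ∂[v_4,v_5] = [v_5] − [v_4].
This gives a 9×12 integer matrix of rank 8; reducing to Smith normal form yields diagonal entries (1,1,1,1,1,1,1,1).

From H_k ≅ ker(∂_k) / im(∂_{k+1}) we obtain:

  H_0: rank C_0 − rank ∂_1 = 9 − 8 = 1, and the invariant factors of ∂_1 are all 1, so H_0 = Z.
  H_1: rank ker ∂_1 − rank ∂_2 = (12 − 8) − 0 = 4, and there is no ∂_2, so H_1 = Z^4.

As a check, the Euler characteristic is 9 − 12 = -3, which agrees with 1 − 4 = -3.
(K is a triangulation of a wedge of 4 circles.)

H_0 = Z,  H_1 = Z^4.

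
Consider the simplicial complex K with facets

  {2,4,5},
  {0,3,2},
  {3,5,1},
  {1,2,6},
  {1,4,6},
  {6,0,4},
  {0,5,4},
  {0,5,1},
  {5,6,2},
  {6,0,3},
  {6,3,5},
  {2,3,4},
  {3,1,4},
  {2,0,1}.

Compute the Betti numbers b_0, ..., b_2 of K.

b_0 = 1, b_1 = 2, b_2 = 1.

Order the vertices as 0 < 1 < 2 < 3 < 4 < 5 < 6. Listing each simplex with vertices in this order, K has dimension 2 with simplices:

  0-simplices (7): [0], [1], [2], [3], [4], [5], [6]
  1-simplices (21): [0,1], [0,2], [0,3], [0,4], [0,5], [0,6], [1,2], [1,3], [1,4], [1,5], [1,6], [2,3], [2,4], [2,5], [2,6], [3,4], [3,5], [3,6], [4,5], [4,6], [5,6]
  2-simplices (14): [0,1,2], [0,1,5], [0,2,3], [0,3,6], [0,4,5], [0,4,6], [1,2,6], [1,3,4], [1,3,5], [1,4,6], [2,3,4], [2,4,5], [2,5,6], [3,5,6]

giving chain groups C_0 ≅ Z^7, C_1 ≅ Z^21, C_2 ≅ Z^14.

∂_1: C_1 → C_0 maps an edge to its endpoints' difference, ∂[p,q] = q − p.
The resulting 7×21 matrix has rank 6, and its Smith normal form has invariant factors (1,1,1,1,1,1).

The boundary map ∂_2: C_2 → C_1 maps a triangle to the signed sum of its edges. For instance
  ∂[0,3,6] = [3,6] − [0,6] + [0,3],
  ∂[2,5,6] = [5,6] − [2,6] + [2,5].
The 21×14 boundary matrix has rank 13 and Smith normal form diag(1,1,1,1,1,1,1,1,1,1,1,1,1).

From H_k ≅ ker(∂_k) / im(∂_{k+1}) we obtain:

  H_0: rank C_0 − rank ∂_1 = 7 − 6 = 1, and the invariant factors of ∂_1 are all 1, so H_0 ≅ Z.
  H_1: rank ker ∂_1 − rank ∂_2 = (21 − 6) − 13 = 2, and the invariant factors of ∂_2 are all 1, so H_1 ≅ Z^2.
  H_2: rank ker ∂_2 − rank ∂_3 = (14 − 13) − 0 = 1, and there is no ∂_3, so H_2 ≅ Z.

As a check, the Euler characteristic is 7 − 21 + 14 = 0, which agrees with 1 − 2 + 1 = 0.
(K is a triangulation of the torus T^2.)

Hence the Betti numbers are b_0 = 1, b_1 = 2, b_2 = 1.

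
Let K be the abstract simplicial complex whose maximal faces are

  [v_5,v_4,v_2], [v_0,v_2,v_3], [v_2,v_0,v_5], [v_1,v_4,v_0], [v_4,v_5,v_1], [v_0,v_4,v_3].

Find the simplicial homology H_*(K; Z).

We work with the vertex ordering v_0 < v_1 < v_2 < v_3 < v_4 < v_5. The simplices of K, each written with vertices in increasing order, are:

  0-simplices (6): [v_0], [v_1], [v_2], [v_3], [v_4], [v_5]
  1-simplices (12): [v_0,v_1], [v_0,v_2], [v_0,v_3], [v_0,v_4], [v_0,v_5], [v_1,v_4], [v_1,v_5], [v_2,v_3], [v_2,v_4], [v_2,v_5], [v_3,v_4], [v_4,v_5]
  2-simplices (6): [v_0,v_1,v_4], [v_0,v_2,v_3], [v_0,v_2,v_5], [v_0,v_3,v_4], [v_1,v_4,v_5], [v_2,v_4,v_5]

so the chain groups are C_0 ≅ Z^6, C_1 ≅ Z^12, C_2 ≅ Z^6.

The boundary map ∂_1: C_1 → C_0 maps an edge to its endpoints' difference, ∂[p,q] = q − p. For instance
  ∂[v_2,v_4] = [v_4] − [v_2].
The resulting 6×12 matrix has rank 5, and its Smith normal form has invariant factors (1,1,1,1,1).

∂_2: C_2 → C_1 maps a triangle to the signed sum of its edges. For instance
  ∂[v_0,v_1,v_4] = [v_1,v_4] − [v_0,v_4] + [v_0,v_1],
  ∂[v_0,v_2,v_3] = [v_2,v_3] − [v_0,v_3] + [v_0,v_2].
As a 12×6 matrix over Z this has rank 6, with invariant factors (1,1,1,1,1,1).

Now H_k = ker ∂_k / im ∂_{k+1}, so:

  H_0: rank C_0 − rank ∂_1 = 6 − 5 = 1, and the invariant factors of ∂_1 are all 1, so H_0 ≅ Z.
  H_1: rank ker ∂_1 − rank ∂_2 = (12 − 5) − 6 = 1, and the invariant factors of ∂_2 are all 1, so H_1 ≅ Z.
  H_2: rank ker ∂_2 − rank ∂_3 = (6 − 6) − 0 = 0, and there is no ∂_3, so H_2 ≅ 0.

H_0 ≅ Z,  H_1 ≅ Z,  H_2 = 0.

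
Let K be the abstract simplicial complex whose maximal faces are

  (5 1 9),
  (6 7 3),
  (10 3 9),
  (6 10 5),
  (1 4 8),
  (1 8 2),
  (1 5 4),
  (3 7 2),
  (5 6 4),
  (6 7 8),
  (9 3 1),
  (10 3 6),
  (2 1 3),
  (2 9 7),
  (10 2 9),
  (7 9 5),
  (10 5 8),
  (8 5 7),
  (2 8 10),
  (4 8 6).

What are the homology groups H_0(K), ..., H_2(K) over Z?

H_0 ≅ Z,  H_1 ≅ Z ⊕ Z_2,  H_2 = 0.

Fix the vertex order 1 < 2 < 3 < 4 < 5 < 6 < 7 < 8 < 9 < 10 and write every simplex with vertices in increasing order. Then dim K = 2 and the simplices of K are:

  0-simplices (10): [1], [2], [3], [4], [5], [6], [7], [8], [9], [10]
  1-simplices (30): (30 of them)
  2-simplices (20): (20 of them)

Hence C_0 ≅ Z^10, C_1 ≅ Z^30, C_2 ≅ Z^20.

Boundary ∂_1: C_1 → C_0 maps an edge to its endpoints' difference, ∂[p,q] = q − p.
The resulting 10×30 matrix has rank 9, and its Smith normal form has invariant factors (1,1,1,1,1,1,1,1,1).

The boundary map ∂_2: C_2 → C_1 sends each 2-simplex [p,q,r] to [q,r] − [p,r] + [p,q]. For instance
  ∂[2,9,10] = [9,10] − [2,10] + [2,9],
  ∂[3,6,10] = [6,10] − [3,10] + [3,6].
This gives a 30×20 integer matrix of rank 20; reducing to Smith normal form yields diagonal entries (1,1,1,1,1,1,1,1,1,1,1,1,1,1,1,1,1,1,1,2).

Computing H_k = (kernel of ∂_k) / (image of ∂_{k+1}):

  H_0: rank C_0 − rank ∂_1 = 10 − 9 = 1, and the invariant factors of ∂_1 are all 1, so H_0 ≅ Z.
  H_1: rank ker ∂_1 − rank ∂_2 = (30 − 9) − 20 = 1, and ∂_2 has invariant factor 2 > 1, so H_1 ≅ Z ⊕ Z_2.
  H_2: rank ker ∂_2 − rank ∂_3 = (20 − 20) − 0 = 0, and there is no ∂_3, so H_2 ≅ 0.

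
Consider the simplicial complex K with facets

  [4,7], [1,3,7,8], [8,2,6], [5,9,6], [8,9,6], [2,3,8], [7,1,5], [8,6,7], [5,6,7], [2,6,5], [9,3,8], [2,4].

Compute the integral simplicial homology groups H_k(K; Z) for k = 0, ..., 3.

H_0 ≅ Z,  H_1 ≅ Z,  H_2 = 0,  H_3 = 0.

Take the total order 1 < 2 < 3 < 4 < 5 < 6 < 7 < 8 < 9 on the vertex set. Then K (dimension 3) consists of the simplices:

  0-simplices (9): [1], [2], [3], [4], [5], [6], [7], [8], [9]
  1-simplices (21): [1,3], [1,5], [1,7], [1,8], [2,3], [2,4], [2,5], [2,6], [2,8], [3,7], [3,8], [3,9], [4,7], [5,6], [5,7], [5,9], [6,7], [6,8], [6,9], [7,8], [8,9]
  2-simplices (13): [1,3,7], [1,3,8], [1,5,7], [1,7,8], [2,3,8], [2,5,6], [2,6,8], [3,7,8], [3,8,9], [5,6,7], [5,6,9], [6,7,8], [6,8,9]
  3-simplices (1): [1,3,7,8]

so the chain groups are C_0 ≅ Z^9, C_1 ≅ Z^21, C_2 ≅ Z^13, C_3 ≅ Z^1.

∂_1: C_1 → C_0 sends each edge [p,q] (with p < q) to q − p. For instance
  ∂[8,9] = [9] − [8].
The 9×21 boundary matrix has rank 8 and Smith normal form diag(1,1,1,1,1,1,1,1).

Boundary ∂_2: C_2 → C_1 acts by ∂[p,q,r] = [q,r] − [p,r] + [p,q]. For instance
  ∂[6,7,8] = [7,8] − [6,8] + [6,7],
  ∂[2,3,8] = [3,8] − [2,8] + [2,3].
The resulting 21×13 matrix has rank 12, and its Smith normal form has invariant factors (1,1,1,1,1,1,1,1,1,1,1,1).

∂_3: C_3 → C_2 sends each 3-simplex σ to the alternating sum Σ_i (−1)^i (σ with its i-th vertex removed). For instance
  ∂[1,3,7,8] = [3,7,8] − [1,7,8] + [1,3,8] − [1,3,7].
The resulting 13×1 matrix has rank 1, and its Smith normal form has invariant factors (1).

Computing H_k = (kernel of ∂_k) / (image of ∂_{k+1}):

  H_0: rank C_0 − rank ∂_1 = 9 − 8 = 1, and the invariant factors of ∂_1 are all 1, so H_0 = Z.
  H_1: rank ker ∂_1 − rank ∂_2 = (21 − 8) − 12 = 1, and the invariant factors of ∂_2 are all 1, so H_1 = Z.
  H_2: rank ker ∂_2 − rank ∂_3 = (13 − 12) − 1 = 0, and the invariant factors of ∂_3 are all 1, so H_2 = 0.
  H_3: rank ker ∂_3 − rank ∂_4 = (1 − 1) − 0 = 0, and there is no ∂_4, so H_3 = 0.

As a check, the Euler characteristic is 9 − 21 + 13 − 1 = 0, which agrees with 1 − 1 + 0 − 0 = 0.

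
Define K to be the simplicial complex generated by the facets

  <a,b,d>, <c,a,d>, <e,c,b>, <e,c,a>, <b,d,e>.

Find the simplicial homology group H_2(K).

Order the vertices as a < b < c < d < e. Listing each simplex with vertices in this order, K has dimension 2 with simplices:

  0-simplices (5): a, b, c, d, e
  1-simplices (10): ab, ac, ad, ae, bc, bd, be, cd, ce, de
  2-simplices (5): abd, acd, ace, bce, bde

giving chain groups C_0 ≅ Z^5, C_1 ≅ Z^10, C_2 ≅ Z^5.

Boundary ∂_1: C_1 → C_0 maps an edge to its endpoints' difference, ∂[p,q] = q − p. For instance
  ∂bc = c − b.
This gives a 5×10 integer matrix of rank 4; reducing to Smith normal form yields diagonal entries (1,1,1,1).

∂_2: C_2 → C_1 maps a triangle to the signed sum of its edges. For instance
  ∂bde = de − be + bd,
  ∂acd = cd − ad + ac.
The resulting 10×5 matrix has rank 5, and its Smith normal form has invariant factors (1,1,1,1,1).

Reading off H_k = ker ∂_k / im ∂_{k+1}:

  H_2: rank ker ∂_2 − rank ∂_3 = (5 − 5) − 0 = 0, and there is no ∂_3, so H_2 ≅ 0.

H_2 = 0.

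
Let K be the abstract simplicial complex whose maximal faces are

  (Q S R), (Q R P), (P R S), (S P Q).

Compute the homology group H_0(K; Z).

H_0 = Z.

Fix the vertex order P < Q < R < S and write every simplex with vertices in increasing order. Then dim K = 2 and the simplices of K are:

  0-simplices (4): P, Q, R, S
  1-simplices (6): PQ, PR, PS, QR, QS, RS
  2-simplices (4): PQR, PQS, PRS, QRS

Hence C_0 ≅ Z^4, C_1 ≅ Z^6, C_2 ≅ Z^4.

∂_1: C_1 → C_0 sends each edge [p,q] (with p < q) to q − p. For instance
  ∂PS = S − P.
This gives a 4×6 integer matrix of rank 3; reducing to Smith normal form yields diagonal entries (1,1,1).

Boundary ∂_2: C_2 → C_1 acts by ∂[p,q,r] = [q,r] − [p,r] + [p,q]. For instance
  ∂PRS = RS − PS + PR,
  ∂PQS = QS − PS + PQ.
The 6×4 boundary matrix has rank 3 and Smith normal form diag(1,1,1).

Reading off H_k = ker ∂_k / im ∂_{k+1}:

  H_0: rank C_0 − rank ∂_1 = 4 − 3 = 1, and the invariant factors of ∂_1 are all 1, so H_0 ≅ Z.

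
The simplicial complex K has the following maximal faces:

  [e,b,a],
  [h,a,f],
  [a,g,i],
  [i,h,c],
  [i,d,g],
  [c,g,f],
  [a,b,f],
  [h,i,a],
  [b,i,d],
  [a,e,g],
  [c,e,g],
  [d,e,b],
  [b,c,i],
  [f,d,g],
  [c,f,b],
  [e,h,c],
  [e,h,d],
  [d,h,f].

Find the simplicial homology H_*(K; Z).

Order the vertices as a < b < c < d < e < f < g < h < i. Listing each simplex with vertices in this order, K has dimension 2 with simplices:

  0-simplices (9): a, b, c, d, e, f, g, h, i
  1-simplices (27): ab, ae, af, ag, ah, ai, bc, bd, be, bf, bi, ce, cf, cg, ch, ci, de, df, dg, dh, di, eg, eh, fg, fh, gi, hi
  2-simplices (18): abe, abf, aeg, afh, agi, ahi, bcf, bci, bde, bdi, ceg, ceh, cfg, chi, deh, dfg, dfh, dgi

Hence C_0 ≅ Z^9, C_1 ≅ Z^27, C_2 ≅ Z^18.

∂_1: C_1 → C_0 sends each edge [p,q] (with p < q) to q − p. For instance
  ∂be = e − b.
The 9×27 boundary matrix has rank 8 and Smith normal form diag(1,1,1,1,1,1,1,1).

The boundary map ∂_2: C_2 → C_1 acts by ∂[p,q,r] = [q,r] − [p,r] + [p,q]. For instance
  ∂cfg = fg − cg + cf,
  ∂aeg = eg − ag + ae.
This gives a 27×18 integer matrix of rank 17; reducing to Smith normal form yields diagonal entries (1,1,1,1,1,1,1,1,1,1,1,1,1,1,1,1,1).

Reading off H_k = ker ∂_k / im ∂_{k+1}:

  H_0: rank C_0 − rank ∂_1 = 9 − 8 = 1, and the invariant factors of ∂_1 are all 1, so H_0 = Z.
  H_1: rank ker ∂_1 − rank ∂_2 = (27 − 8) − 17 = 2, and the invariant factors of ∂_2 are all 1, so H_1 = Z^2.
  H_2: rank ker ∂_2 − rank ∂_3 = (18 − 17) − 0 = 1, and there is no ∂_3, so H_2 = Z.

H_0 ≅ Z,  H_1 ≅ Z^2,  H_2 ≅ Z.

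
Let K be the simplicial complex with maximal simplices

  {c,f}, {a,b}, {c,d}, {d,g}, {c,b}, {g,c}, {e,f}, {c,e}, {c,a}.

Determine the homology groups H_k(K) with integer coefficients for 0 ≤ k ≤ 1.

We work with the vertex ordering a < b < c < d < e < f < g. The simplices of K, each written with vertices in increasing order, are:

  0-simplices (7): a, b, c, d, e, f, g
  1-simplices (9): ab, ac, bc, cd, ce, cf, cg, dg, ef

Hence C_0 ≅ Z^7, C_1 ≅ Z^9.

The boundary map ∂_1: C_1 → C_0 is given by ∂[p,q] = [q] − [p]. For instance
  ∂dg = g − d.
As a 7×9 matrix over Z this has rank 6, with invariant factors (1,1,1,1,1,1).

Computing H_k = (kernel of ∂_k) / (image of ∂_{k+1}):

  H_0: rank C_0 − rank ∂_1 = 7 − 6 = 1, and the invariant factors of ∂_1 are all 1, so H_0 = Z.
  H_1: rank ker ∂_1 − rank ∂_2 = (9 − 6) − 0 = 3, and there is no ∂_2, so H_1 = Z^3.

As a check, the Euler characteristic is 7 − 9 = -2, which agrees with 1 − 3 = -2.

H_0 = Z,  H_1 = Z^3.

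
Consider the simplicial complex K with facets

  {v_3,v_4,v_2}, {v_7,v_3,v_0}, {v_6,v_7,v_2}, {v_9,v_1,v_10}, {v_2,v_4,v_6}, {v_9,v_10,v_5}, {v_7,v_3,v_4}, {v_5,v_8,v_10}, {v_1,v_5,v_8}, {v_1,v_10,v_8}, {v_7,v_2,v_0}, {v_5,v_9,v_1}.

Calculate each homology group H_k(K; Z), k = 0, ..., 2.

H_0 ≅ Z^2,  H_1 ≅ Z,  H_2 ≅ Z.

K has 11 vertices, 21 edges, 12 triangles.
rank ∂_0 = 0, rank ∂_1 = 9 ⇒ b_0 = 11 − 0 − 9 = 2; all invariant factors of ∂_1 are 1 so no torsion. So H_0 = Z^2.
rank ∂_1 = 9, rank ∂_2 = 11 ⇒ b_1 = 21 − 9 − 11 = 1; all invariant factors of ∂_2 are 1 so no torsion. So H_1 = Z.
rank ∂_2 = 11, rank ∂_3 = 0 ⇒ b_2 = 12 − 11 − 0 = 1. So H_2 = Z.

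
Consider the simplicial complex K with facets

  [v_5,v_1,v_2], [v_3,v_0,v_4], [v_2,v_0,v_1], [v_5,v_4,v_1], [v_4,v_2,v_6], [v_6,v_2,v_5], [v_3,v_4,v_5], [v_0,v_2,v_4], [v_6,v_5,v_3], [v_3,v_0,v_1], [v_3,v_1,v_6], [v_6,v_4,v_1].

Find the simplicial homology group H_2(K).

Fix the vertex order v_0 < v_1 < v_2 < v_3 < v_4 < v_5 < v_6 and write every simplex with vertices in increasing order. Then dim K = 2 and the simplices of K are:

  0-simplices (7): [v_0], [v_1], [v_2], [v_3], [v_4], [v_5], [v_6]
  1-simplices (18): (18 of them)
  2-simplices (12): (12 of them)

so the chain groups are C_0 ≅ Z^7, C_1 ≅ Z^18, C_2 ≅ Z^12.

The boundary map ∂_1: C_1 → C_0 is given by ∂[p,q] = [q] − [p]. For instance
  ∂[v_3,v_6] = [v_6] − [v_3].
The 7×18 boundary matrix has rank 6 and Smith normal form diag(1,1,1,1,1,1).

∂_2: C_2 → C_1 acts by ∂[p,q,r] = [q,r] − [p,r] + [p,q]. For instance
  ∂[v_0,v_1,v_3] = [v_1,v_3] − [v_0,v_3] + [v_0,v_1],
  ∂[v_2,v_4,v_6] = [v_4,v_6] − [v_2,v_6] + [v_2,v_4].
The 18×12 boundary matrix has rank 12 and Smith normal form diag(1,1,1,1,1,1,1,1,1,1,1,2).

Computing H_k = (kernel of ∂_k) / (image of ∂_{k+1}):

  H_2: rank ker ∂_2 − rank ∂_3 = (12 − 12) − 0 = 0, and there is no ∂_3, so H_2 = 0.

(K is a triangulation of the real projective plane RP^2.)

H_2 ≅ 0.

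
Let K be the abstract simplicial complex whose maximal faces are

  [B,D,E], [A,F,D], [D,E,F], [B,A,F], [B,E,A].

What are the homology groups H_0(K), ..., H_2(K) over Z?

K has 5 vertices, 10 edges, 5 triangles.
rank ∂_0 = 0, rank ∂_1 = 4 ⇒ b_0 = 5 − 0 − 4 = 1; all invariant factors of ∂_1 are 1 so no torsion. So H_0 ≅ Z.
rank ∂_1 = 4, rank ∂_2 = 5 ⇒ b_1 = 10 − 4 − 5 = 1; all invariant factors of ∂_2 are 1 so no torsion. So H_1 ≅ Z.
rank ∂_2 = 5, rank ∂_3 = 0 ⇒ b_2 = 5 − 5 − 0 = 0. So H_2 ≅ 0.

H_0 ≅ Z,  H_1 ≅ Z,  H_2 = 0.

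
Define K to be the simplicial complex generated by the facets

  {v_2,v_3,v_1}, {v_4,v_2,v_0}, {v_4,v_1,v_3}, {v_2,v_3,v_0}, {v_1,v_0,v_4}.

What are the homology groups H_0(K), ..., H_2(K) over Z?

H_0 = Z,  H_1 = Z,  H_2 = 0.

Take the total order v_0 < v_1 < v_2 < v_3 < v_4 on the vertex set. Then K (dimension 2) consists of the simplices:

  0-simplices (5): [v_0], [v_1], [v_2], [v_3], [v_4]
  1-simplices (10): [v_0,v_1], [v_0,v_2], [v_0,v_3], [v_0,v_4], [v_1,v_2], [v_1,v_3], [v_1,v_4], [v_2,v_3], [v_2,v_4], [v_3,v_4]
  2-simplices (5): [v_0,v_1,v_4], [v_0,v_2,v_3], [v_0,v_2,v_4], [v_1,v_2,v_3], [v_1,v_3,v_4]

giving chain groups C_0 ≅ Z^5, C_1 ≅ Z^10, C_2 ≅ Z^5.

Boundary ∂_1: C_1 → C_0 sends each edge [p,q] (with p < q) to q − p.
The 5×10 boundary matrix has rank 4 and Smith normal form diag(1,1,1,1).

The boundary map ∂_2: C_2 → C_1 acts by ∂[p,q,r] = [q,r] − [p,r] + [p,q]. For instance
  ∂[v_1,v_3,v_4] = [v_3,v_4] − [v_1,v_4] + [v_1,v_3],
  ∂[v_0,v_2,v_3] = [v_2,v_3] − [v_0,v_3] + [v_0,v_2].
As a 10×5 matrix over Z this has rank 5, with invariant factors (1,1,1,1,1).

From H_k ≅ ker(∂_k) / im(∂_{k+1}) we obtain:

  H_0: rank C_0 − rank ∂_1 = 5 − 4 = 1, and the invariant factors of ∂_1 are all 1, so H_0 ≅ Z.
  H_1: rank ker ∂_1 − rank ∂_2 = (10 − 4) − 5 = 1, and the invariant factors of ∂_2 are all 1, so H_1 ≅ Z.
  H_2: rank ker ∂_2 − rank ∂_3 = (5 − 5) − 0 = 0, and there is no ∂_3, so H_2 ≅ 0.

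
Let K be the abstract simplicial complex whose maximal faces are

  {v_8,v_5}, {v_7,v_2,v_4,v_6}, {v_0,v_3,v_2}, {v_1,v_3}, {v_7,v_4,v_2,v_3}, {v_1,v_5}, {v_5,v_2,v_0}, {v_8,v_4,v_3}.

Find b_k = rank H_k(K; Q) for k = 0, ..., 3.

Order the vertices as v_0 < v_1 < v_2 < v_3 < v_4 < v_5 < v_6 < v_7 < v_8. Listing each simplex with vertices in this order, K has dimension 3 with simplices:

  0-simplices (9): [v_0], [v_1], [v_2], [v_3], [v_4], [v_5], [v_6], [v_7], [v_8]
  1-simplices (18): (18 of them)
  2-simplices (10): [v_0,v_2,v_3], [v_0,v_2,v_5], [v_2,v_3,v_4], [v_2,v_3,v_7], [v_2,v_4,v_6], [v_2,v_4,v_7], [v_2,v_6,v_7], [v_3,v_4,v_7], [v_3,v_4,v_8], [v_4,v_6,v_7]
  3-simplices (2): [v_2,v_3,v_4,v_7], [v_2,v_4,v_6,v_7]

so the chain groups are C_0 ≅ Z^9, C_1 ≅ Z^18, C_2 ≅ Z^10, C_3 ≅ Z^2.

The boundary map ∂_1: C_1 → C_0 maps an edge to its endpoints' difference, ∂[p,q] = q − p. For instance
  ∂[v_0,v_2] = [v_2] − [v_0].
The 9×18 boundary matrix has rank 8 and Smith normal form diag(1,1,1,1,1,1,1,1).

Boundary ∂_2: C_2 → C_1 sends each 2-simplex [p,q,r] to [q,r] − [p,r] + [p,q]. For instance
  ∂[v_3,v_4,v_8] = [v_4,v_8] − [v_3,v_8] + [v_3,v_4],
  ∂[v_2,v_3,v_7] = [v_3,v_7] − [v_2,v_7] + [v_2,v_3].
The 18×10 boundary matrix has rank 8 and Smith normal form diag(1,1,1,1,1,1,1,1).

∂_3: C_3 → C_2 sends each 3-simplex σ to the alternating sum Σ_i (−1)^i (σ with its i-th vertex removed). For instance
  ∂[v_2,v_4,v_6,v_7] = [v_4,v_6,v_7] − [v_2,v_6,v_7] + [v_2,v_4,v_7] − [v_2,v_4,v_6],
  ∂[v_2,v_3,v_4,v_7] = [v_3,v_4,v_7] − [v_2,v_4,v_7] + [v_2,v_3,v_7] − [v_2,v_3,v_4].
The 10×2 boundary matrix has rank 2 and Smith normal form diag(1,1).

Now H_k = ker ∂_k / im ∂_{k+1}, so:

  H_0: rank C_0 − rank ∂_1 = 9 − 8 = 1, and the invariant factors of ∂_1 are all 1, so H_0 ≅ Z.
  H_1: rank ker ∂_1 − rank ∂_2 = (18 − 8) − 8 = 2, and the invariant factors of ∂_2 are all 1, so H_1 ≅ Z^2.
  H_2: rank ker ∂_2 − rank ∂_3 = (10 − 8) − 2 = 0, and the invariant factors of ∂_3 are all 1, so H_2 ≅ 0.
  H_3: rank ker ∂_3 − rank ∂_4 = (2 − 2) − 0 = 0, and there is no ∂_4, so H_3 ≅ 0.

Hence the Betti numbers are b_0 = 1, b_1 = 2, b_2 = 0, b_3 = 0.

b_0 = 1, b_1 = 2, b_2 = 0, b_3 = 0.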